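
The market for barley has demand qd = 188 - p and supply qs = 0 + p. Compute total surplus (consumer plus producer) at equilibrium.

Total surplus = 8836

Equilibrium: 188 - p = 0 + p gives p* = 94, q* = 94.
Demand choke price: p = 188; supply starts at p = 0.
CS = ½(188 − 94)(94) = 4418; PS = ½(94 − 0)(94) = 4418.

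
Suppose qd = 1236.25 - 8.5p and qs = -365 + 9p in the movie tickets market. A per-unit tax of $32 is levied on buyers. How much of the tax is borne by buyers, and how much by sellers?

Pre-tax equilibrium: p* = 91.5, q* = 458.5.
Tax on buyers shifts demand to qd = 1236.25 − 8.5(p + 32) = 964.25 - 8.5p.
964.25 - 8.5p = -365 + 9p gives seller price ps = 5317/70; buyers pay pb = 5317/70 + 32 = 7557/70.
New quantity: q = 1236.25 − 8.5(7557/70) = 22303/70.
Buyer burden = 7557/70 − 91.5 = 576/35; seller burden = 91.5 − 5317/70 = 544/35.

Buyers bear 576/35, sellers bear 544/35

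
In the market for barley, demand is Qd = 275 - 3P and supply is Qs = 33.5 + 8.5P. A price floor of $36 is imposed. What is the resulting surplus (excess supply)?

Equilibrium price would be P* = 21, so the floor at 36 binds.
At P = 36: Qd = 167, Qs = 339.5.
Surplus = 339.5 − 167 = 172.5.

Surplus = 172.5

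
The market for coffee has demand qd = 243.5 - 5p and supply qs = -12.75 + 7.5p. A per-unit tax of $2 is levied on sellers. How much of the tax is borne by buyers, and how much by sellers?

Pre-tax equilibrium: p* = 20.5, q* = 141.
Tax on sellers shifts supply to qs = -12.75 + 7.5(p − 2) = -27.75 + 7.5p.
243.5 - 5p = -27.75 + 7.5p gives buyer price pb = 21.7; sellers receive ps = 21.7 − 2 = 19.7.
New quantity: q = 243.5 − 5(21.7) = 135.
Buyer burden = 21.7 − 20.5 = 1.2; seller burden = 20.5 − 19.7 = 0.8.

Buyers bear $1.2, sellers bear $0.8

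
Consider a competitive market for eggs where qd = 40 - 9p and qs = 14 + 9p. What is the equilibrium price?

p* = 13/9

Set qd = qs: 40 - 9p = 14 + 9p.
26 = 18p, so p* = 13/9.
q* = 40 − 9(13/9) = 27.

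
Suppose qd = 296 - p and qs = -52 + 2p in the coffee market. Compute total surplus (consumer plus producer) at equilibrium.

Equilibrium: 296 - p = -52 + 2p gives p* = 116, q* = 180.
Demand choke price: p = 296; supply starts at p = 26.
CS = ½(296 − 116)(180) = 16200; PS = ½(116 − 26)(180) = 8100.

Total surplus = 24300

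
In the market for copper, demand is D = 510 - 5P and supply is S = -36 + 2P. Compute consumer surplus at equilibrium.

Consumer surplus = 1440

Equilibrium: 510 - 5P = -36 + 2P gives P* = 78, Q* = 120.
Demand choke price (D = 0): P = 102.
CS = ½(102 − 78)(120) = 1440.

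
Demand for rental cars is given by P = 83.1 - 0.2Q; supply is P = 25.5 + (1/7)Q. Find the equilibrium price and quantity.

Set the two price expressions equal: 83.1 - 0.2Q = 25.5 + (1/7)Q.
57.6 = (12/35)Q, so Q* = 168.
P* = 83.1 − (0.2)(168) = 49.5.

P* = 49.5, Q* = 168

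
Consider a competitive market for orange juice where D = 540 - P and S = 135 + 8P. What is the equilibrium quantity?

Set D = S: 540 - P = 135 + 8P.
405 = 9P, so P* = 45.
Q* = 540 − 1(45) = 495.

Q* = 495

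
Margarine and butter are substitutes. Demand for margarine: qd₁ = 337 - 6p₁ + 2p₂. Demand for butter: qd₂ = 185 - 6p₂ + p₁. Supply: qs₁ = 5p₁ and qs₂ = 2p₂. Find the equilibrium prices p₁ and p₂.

Market 1: 337 - 6p₁ + 2p₂ = 5p₁ → 11p₁ - 2p₂ = 337.
Market 2: 8p₂ - p₁ = 185.
Eliminating p₂: 8×(1) + 2×(2) gives 86p₁ = 3066, so p₁ = 1533/43.
Back-substitute into (2): p₂ = (185 + 1×1533/43) / 8 = 1186/43.

p₁ = 1533/43, p₂ = 1186/43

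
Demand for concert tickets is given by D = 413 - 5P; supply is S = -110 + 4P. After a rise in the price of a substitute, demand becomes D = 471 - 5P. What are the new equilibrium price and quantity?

P' = 581/9, Q' = 1334/9

Original equilibrium: P* = 523/9, Q* = 1102/9.
New equilibrium: 471 - 5P = -110 + 4P, so 581 = 9P and P' = 581/9; Q' = 471 − 5(581/9) = 1334/9.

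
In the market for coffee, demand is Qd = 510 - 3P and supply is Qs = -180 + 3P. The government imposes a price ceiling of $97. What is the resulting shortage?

Shortage = 108

Equilibrium price would be P* = 115, so the ceiling at 97 binds.
At P = 97: Qd = 510 − 3(97) = 219, Qs = -180 + 3(97) = 111.
Shortage = 219 − 111 = 108.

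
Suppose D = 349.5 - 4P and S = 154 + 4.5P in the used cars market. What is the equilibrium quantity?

Q* = 257.5

Set D = S: 349.5 - 4P = 154 + 4.5P.
195.5 = 8.5P, so P* = 23.
Q* = 349.5 − 4(23) = 257.5.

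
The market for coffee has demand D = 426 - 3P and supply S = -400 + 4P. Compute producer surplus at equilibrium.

Producer surplus = 648

Equilibrium: 426 - 3P = -400 + 4P gives P* = 118, Q* = 72.
Supply starts at P = 100 (where S = 0).
PS = ½(118 − 100)(72) = 648.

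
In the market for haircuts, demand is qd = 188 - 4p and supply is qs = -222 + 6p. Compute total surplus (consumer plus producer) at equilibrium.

Total surplus = 120

Equilibrium: 188 - 4p = -222 + 6p gives p* = 41, q* = 24.
Demand choke price: p = 47; supply starts at p = 37.
CS = ½(47 − 41)(24) = 72; PS = ½(41 − 37)(24) = 48.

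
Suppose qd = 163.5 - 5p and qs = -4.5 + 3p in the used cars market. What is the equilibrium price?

Set qd = qs: 163.5 - 5p = -4.5 + 3p.
168 = 8p, so p* = 21.
q* = 163.5 − 5(21) = 58.5.

p* = 21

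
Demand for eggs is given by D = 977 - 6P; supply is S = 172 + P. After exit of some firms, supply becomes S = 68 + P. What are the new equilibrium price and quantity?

P' = 909/7, Q' = 1385/7

Original equilibrium: P* = 115, Q* = 287.
New equilibrium: 977 - 6P = 68 + P, so 909 = 7P and P' = 909/7; Q' = 977 − 6(909/7) = 1385/7.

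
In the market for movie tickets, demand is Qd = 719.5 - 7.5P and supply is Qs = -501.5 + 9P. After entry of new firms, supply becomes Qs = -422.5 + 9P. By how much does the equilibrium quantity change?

Original equilibrium: P* = 74, Q* = 164.5.
New equilibrium: 719.5 - 7.5P = -422.5 + 9P, so 1142 = 16.5P and P' = 2284/33; Q' = 719.5 − 7.5(2284/33) = 4409/22.
Change in quantity: 4409/22 − 164.5 = 395/11.

ΔQ = 395/11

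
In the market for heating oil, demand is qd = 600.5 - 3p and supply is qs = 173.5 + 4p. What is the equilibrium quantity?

Set qd = qs: 600.5 - 3p = 173.5 + 4p.
427 = 7p, so p* = 61.
q* = 600.5 − 3(61) = 417.5.

q* = 417.5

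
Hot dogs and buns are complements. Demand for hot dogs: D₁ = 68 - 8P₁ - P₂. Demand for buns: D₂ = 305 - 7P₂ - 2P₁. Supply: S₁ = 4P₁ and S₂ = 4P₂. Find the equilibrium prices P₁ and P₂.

Market 1: 68 - 8P₁ - P₂ = 4P₁ → 12P₁ + P₂ = 68.
Market 2: 11P₂ + 2P₁ = 305.
Eliminating P₂: 11×(1) − 1×(2) gives 130P₁ = 443, so P₁ = 443/130.
Back-substitute into (2): P₂ = (305 − 2×443/130) / 11 = 1762/65.

P₁ = 443/130, P₂ = 1762/65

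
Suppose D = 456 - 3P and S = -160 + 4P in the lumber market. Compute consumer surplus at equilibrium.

Equilibrium: 456 - 3P = -160 + 4P gives P* = 88, Q* = 192.
Demand choke price (D = 0): P = 152.
CS = ½(152 − 88)(192) = 6144.

Consumer surplus = 6144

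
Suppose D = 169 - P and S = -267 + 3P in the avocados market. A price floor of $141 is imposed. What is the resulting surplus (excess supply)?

Equilibrium price would be P* = 109, so the floor at 141 binds.
At P = 141: D = 28, S = 156.
Surplus = 156 − 28 = 128.

Surplus = 128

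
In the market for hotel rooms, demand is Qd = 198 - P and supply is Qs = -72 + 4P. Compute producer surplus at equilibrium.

Producer surplus = 2592

Equilibrium: 198 - P = -72 + 4P gives P* = 54, Q* = 144.
Supply starts at P = 18 (where Qs = 0).
PS = ½(54 − 18)(144) = 2592.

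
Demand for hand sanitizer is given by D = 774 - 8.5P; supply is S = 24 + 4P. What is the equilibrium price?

Set D = S: 774 - 8.5P = 24 + 4P.
750 = 12.5P, so P* = 60.
Q* = 774 − 8.5(60) = 264.

P* = 60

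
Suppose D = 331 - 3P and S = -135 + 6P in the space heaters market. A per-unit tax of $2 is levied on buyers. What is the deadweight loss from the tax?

Pre-tax equilibrium: P* = 466/9, Q* = 527/3.
Tax on buyers shifts demand to D = 331 − 3(P + 2) = 325 - 3P.
325 - 3P = -135 + 6P gives seller price Ps = 460/9; buyers pay Pb = 460/9 + 2 = 478/9.
New quantity: Q = 331 − 3(478/9) = 515/3.
DWL = ½ × 2 × (527/3 − 515/3) = 4.

Deadweight loss = 4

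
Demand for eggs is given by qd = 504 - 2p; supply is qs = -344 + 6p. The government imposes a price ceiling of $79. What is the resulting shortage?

Equilibrium price would be p* = 106, so the ceiling at 79 binds.
At p = 79: qd = 504 − 2(79) = 346, qs = -344 + 6(79) = 130.
Shortage = 346 − 130 = 216.

Shortage = 216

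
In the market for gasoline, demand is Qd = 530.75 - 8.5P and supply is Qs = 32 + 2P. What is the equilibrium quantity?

Set Qd = Qs: 530.75 - 8.5P = 32 + 2P.
498.75 = 10.5P, so P* = 47.5.
Q* = 530.75 − 8.5(47.5) = 127.

Q* = 127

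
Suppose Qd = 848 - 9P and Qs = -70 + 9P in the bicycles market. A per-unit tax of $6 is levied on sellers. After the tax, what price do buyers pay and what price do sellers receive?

Pre-tax equilibrium: P* = 51, Q* = 389.
Tax on sellers shifts supply to Qs = -70 + 9(P − 6) = -124 + 9P.
848 - 9P = -124 + 9P gives buyer price Pb = 54; sellers receive Ps = 54 − 6 = 48.
New quantity: Q = 848 − 9(54) = 362.

Buyers pay $54, sellers receive $48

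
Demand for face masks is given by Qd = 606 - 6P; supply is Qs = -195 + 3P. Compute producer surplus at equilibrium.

Producer surplus = 864

Equilibrium: 606 - 6P = -195 + 3P gives P* = 89, Q* = 72.
Supply starts at P = 65 (where Qs = 0).
PS = ½(89 − 65)(72) = 864.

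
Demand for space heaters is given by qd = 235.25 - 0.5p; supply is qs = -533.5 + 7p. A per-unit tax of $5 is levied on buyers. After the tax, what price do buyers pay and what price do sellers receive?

Pre-tax equilibrium: p* = 102.5, q* = 184.
Tax on buyers shifts demand to qd = 235.25 − 0.5(p + 5) = 232.75 - 0.5p.
232.75 - 0.5p = -533.5 + 7p gives seller price ps = 613/6; buyers pay pb = 613/6 + 5 = 643/6.
New quantity: q = 235.25 − 0.5(643/6) = 545/3.

Buyers pay 643/6, sellers receive 613/6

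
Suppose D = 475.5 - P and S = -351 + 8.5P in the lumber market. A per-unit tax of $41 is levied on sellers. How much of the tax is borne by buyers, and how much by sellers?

Pre-tax equilibrium: P* = 87, Q* = 388.5.
Tax on sellers shifts supply to S = -351 + 8.5(P − 41) = -699.5 + 8.5P.
475.5 - P = -699.5 + 8.5P gives buyer price Pb = 2350/19; sellers receive Ps = 2350/19 − 41 = 1571/19.
New quantity: Q = 475.5 − 1(2350/19) = 13369/38.
Buyer burden = 2350/19 − 87 = 697/19; seller burden = 87 − 1571/19 = 82/19.

Buyers bear 697/19, sellers bear 82/19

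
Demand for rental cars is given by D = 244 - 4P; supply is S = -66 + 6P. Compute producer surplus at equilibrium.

Producer surplus = 1200

Equilibrium: 244 - 4P = -66 + 6P gives P* = 31, Q* = 120.
Supply starts at P = 11 (where S = 0).
PS = ½(31 − 11)(120) = 1200.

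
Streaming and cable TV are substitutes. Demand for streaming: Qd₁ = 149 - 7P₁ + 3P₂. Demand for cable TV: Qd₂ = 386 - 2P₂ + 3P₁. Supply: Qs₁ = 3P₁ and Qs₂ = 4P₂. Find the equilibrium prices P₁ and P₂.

Market 1: 149 - 7P₁ + 3P₂ = 3P₁ → 10P₁ - 3P₂ = 149.
Market 2: 6P₂ - 3P₁ = 386.
Eliminating P₂: 6×(1) + 3×(2) gives 51P₁ = 2052, so P₁ = 684/17.
Back-substitute into (2): P₂ = (386 + 3×684/17) / 6 = 4307/51.

P₁ = 684/17, P₂ = 4307/51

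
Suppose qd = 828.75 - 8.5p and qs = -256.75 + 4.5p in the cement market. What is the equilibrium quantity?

q* = 119

Set qd = qs: 828.75 - 8.5p = -256.75 + 4.5p.
1085.5 = 13p, so p* = 83.5.
q* = 828.75 − 8.5(83.5) = 119.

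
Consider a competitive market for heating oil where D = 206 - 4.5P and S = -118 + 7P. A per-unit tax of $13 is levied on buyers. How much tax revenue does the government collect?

Pre-tax equilibrium: P* = 648/23, Q* = 1822/23.
Tax on buyers shifts demand to D = 206 − 4.5(P + 13) = 147.5 - 4.5P.
147.5 - 4.5P = -118 + 7P gives seller price Ps = 531/23; buyers pay Pb = 531/23 + 13 = 830/23.
New quantity: Q = 206 − 4.5(830/23) = 1003/23.
Revenue = 13 × 1003/23 = 13039/23.

Tax revenue = 13039/23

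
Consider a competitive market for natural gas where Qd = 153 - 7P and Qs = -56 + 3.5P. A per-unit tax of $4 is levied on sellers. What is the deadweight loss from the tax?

Deadweight loss = 56/3

Pre-tax equilibrium: P* = 418/21, Q* = 41/3.
Tax on sellers shifts supply to Qs = -56 + 3.5(P − 4) = -70 + 3.5P.
153 - 7P = -70 + 3.5P gives buyer price Pb = 446/21; sellers receive Ps = 446/21 − 4 = 362/21.
New quantity: Q = 153 − 7(446/21) = 13/3.
DWL = ½ × 4 × (41/3 − 13/3) = 56/3.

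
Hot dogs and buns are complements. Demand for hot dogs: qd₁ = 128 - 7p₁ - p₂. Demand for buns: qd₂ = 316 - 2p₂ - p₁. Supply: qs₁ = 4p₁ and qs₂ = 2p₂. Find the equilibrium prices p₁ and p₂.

Market 1: 128 - 7p₁ - p₂ = 4p₁ → 11p₁ + p₂ = 128.
Market 2: 4p₂ + p₁ = 316.
Eliminating p₂: 4×(1) − 1×(2) gives 43p₁ = 196, so p₁ = 196/43.
Back-substitute into (2): p₂ = (316 − 1×196/43) / 4 = 3348/43.

p₁ = 196/43, p₂ = 3348/43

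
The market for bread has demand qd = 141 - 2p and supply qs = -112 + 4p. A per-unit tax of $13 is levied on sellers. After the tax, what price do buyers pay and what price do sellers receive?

Pre-tax equilibrium: p* = 253/6, q* = 170/3.
Tax on sellers shifts supply to qs = -112 + 4(p − 13) = -164 + 4p.
141 - 2p = -164 + 4p gives buyer price pb = 305/6; sellers receive ps = 305/6 − 13 = 227/6.
New quantity: q = 141 − 2(305/6) = 118/3.

Buyers pay 305/6, sellers receive 227/6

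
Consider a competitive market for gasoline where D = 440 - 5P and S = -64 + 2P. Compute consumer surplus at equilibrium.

Consumer surplus = 640

Equilibrium: 440 - 5P = -64 + 2P gives P* = 72, Q* = 80.
Demand choke price (D = 0): P = 88.
CS = ½(88 − 72)(80) = 640.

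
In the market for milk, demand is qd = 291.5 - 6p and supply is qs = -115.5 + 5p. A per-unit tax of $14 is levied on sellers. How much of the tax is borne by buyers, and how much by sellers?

Pre-tax equilibrium: p* = 37, q* = 69.5.
Tax on sellers shifts supply to qs = -115.5 + 5(p − 14) = -185.5 + 5p.
291.5 - 6p = -185.5 + 5p gives buyer price pb = 477/11; sellers receive ps = 477/11 − 14 = 323/11.
New quantity: q = 291.5 − 6(477/11) = 689/22.
Buyer burden = 477/11 − 37 = 70/11; seller burden = 37 − 323/11 = 84/11.

Buyers bear 70/11, sellers bear 84/11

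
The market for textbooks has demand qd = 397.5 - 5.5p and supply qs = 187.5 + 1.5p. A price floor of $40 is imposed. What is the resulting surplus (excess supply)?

Equilibrium price would be p* = 30, so the floor at 40 binds.
At p = 40: qd = 177.5, qs = 247.5.
Surplus = 247.5 − 177.5 = 70.

Surplus = 70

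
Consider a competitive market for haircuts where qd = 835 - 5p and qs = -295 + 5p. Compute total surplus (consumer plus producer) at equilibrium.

Total surplus = 14580

Equilibrium: 835 - 5p = -295 + 5p gives p* = 113, q* = 270.
Demand choke price: p = 167; supply starts at p = 59.
CS = ½(167 − 113)(270) = 7290; PS = ½(113 − 59)(270) = 7290.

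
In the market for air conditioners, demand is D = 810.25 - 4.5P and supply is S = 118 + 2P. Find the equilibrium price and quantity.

P* = 106.5, Q* = 331

Set D = S: 810.25 - 4.5P = 118 + 2P.
692.25 = 6.5P, so P* = 106.5.
Q* = 810.25 − 4.5(106.5) = 331.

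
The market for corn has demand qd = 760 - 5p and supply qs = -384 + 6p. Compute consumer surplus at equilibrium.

Equilibrium: 760 - 5p = -384 + 6p gives p* = 104, q* = 240.
Demand choke price (qd = 0): p = 152.
CS = ½(152 − 104)(240) = 5760.

Consumer surplus = 5760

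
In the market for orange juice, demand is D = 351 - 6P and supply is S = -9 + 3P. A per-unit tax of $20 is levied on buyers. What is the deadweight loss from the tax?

Deadweight loss = 400

Pre-tax equilibrium: P* = 40, Q* = 111.
Tax on buyers shifts demand to D = 351 − 6(P + 20) = 231 - 6P.
231 - 6P = -9 + 3P gives seller price Ps = 80/3; buyers pay Pb = 80/3 + 20 = 140/3.
New quantity: Q = 351 − 6(140/3) = 71.
DWL = ½ × 20 × (111 − 71) = 400.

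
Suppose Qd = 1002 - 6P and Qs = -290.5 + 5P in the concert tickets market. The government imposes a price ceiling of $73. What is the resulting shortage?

Shortage = 489.5

Equilibrium price would be P* = 117.5, so the ceiling at 73 binds.
At P = 73: Qd = 1002 − 6(73) = 564, Qs = -290.5 + 5(73) = 74.5.
Shortage = 564 − 74.5 = 489.5.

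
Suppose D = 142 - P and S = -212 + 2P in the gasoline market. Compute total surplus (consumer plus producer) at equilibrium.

Total surplus = 432

Equilibrium: 142 - P = -212 + 2P gives P* = 118, Q* = 24.
Demand choke price: P = 142; supply starts at P = 106.
CS = ½(142 − 118)(24) = 288; PS = ½(118 − 106)(24) = 144.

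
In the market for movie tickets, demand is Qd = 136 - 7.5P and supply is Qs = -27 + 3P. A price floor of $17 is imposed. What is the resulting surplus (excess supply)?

Surplus = 15.5

Equilibrium price would be P* = 326/21, so the floor at 17 binds.
At P = 17: Qd = 8.5, Qs = 24.
Surplus = 24 − 8.5 = 15.5.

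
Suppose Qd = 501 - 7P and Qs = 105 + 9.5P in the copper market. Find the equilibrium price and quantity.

Set Qd = Qs: 501 - 7P = 105 + 9.5P.
396 = 16.5P, so P* = 24.
Q* = 501 − 7(24) = 333.

P* = 24, Q* = 333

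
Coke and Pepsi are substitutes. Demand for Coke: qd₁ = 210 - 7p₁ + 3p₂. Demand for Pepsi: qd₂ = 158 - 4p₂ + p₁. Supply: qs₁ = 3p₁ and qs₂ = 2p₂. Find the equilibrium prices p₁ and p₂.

Market 1: 210 - 7p₁ + 3p₂ = 3p₁ → 10p₁ - 3p₂ = 210.
Market 2: 6p₂ - p₁ = 158.
Eliminating p₂: 6×(1) + 3×(2) gives 57p₁ = 1734, so p₁ = 578/19.
Back-substitute into (2): p₂ = (158 + 1×578/19) / 6 = 1790/57.

p₁ = 578/19, p₂ = 1790/57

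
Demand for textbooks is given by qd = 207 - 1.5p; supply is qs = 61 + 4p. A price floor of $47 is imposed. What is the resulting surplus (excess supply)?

Surplus = 112.5

Equilibrium price would be p* = 292/11, so the floor at 47 binds.
At p = 47: qd = 136.5, qs = 249.
Surplus = 249 − 136.5 = 112.5.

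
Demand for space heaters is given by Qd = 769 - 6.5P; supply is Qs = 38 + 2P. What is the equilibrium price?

P* = 86

Set Qd = Qs: 769 - 6.5P = 38 + 2P.
731 = 8.5P, so P* = 86.
Q* = 769 − 6.5(86) = 210.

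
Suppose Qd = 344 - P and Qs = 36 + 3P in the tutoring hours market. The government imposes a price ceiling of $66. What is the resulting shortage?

Equilibrium price would be P* = 77, so the ceiling at 66 binds.
At P = 66: Qd = 344 − 1(66) = 278, Qs = 36 + 3(66) = 234.
Shortage = 278 − 234 = 44.

Shortage = 44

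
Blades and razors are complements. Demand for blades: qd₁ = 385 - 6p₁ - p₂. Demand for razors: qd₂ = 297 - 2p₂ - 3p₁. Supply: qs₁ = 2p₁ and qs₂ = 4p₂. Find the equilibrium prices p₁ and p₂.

Market 1: 385 - 6p₁ - p₂ = 2p₁ → 8p₁ + p₂ = 385.
Market 2: 6p₂ + 3p₁ = 297.
Eliminating p₂: 6×(1) − 1×(2) gives 45p₁ = 2013, so p₁ = 671/15.
Back-substitute into (2): p₂ = (297 − 3×671/15) / 6 = 407/15.

p₁ = 671/15, p₂ = 407/15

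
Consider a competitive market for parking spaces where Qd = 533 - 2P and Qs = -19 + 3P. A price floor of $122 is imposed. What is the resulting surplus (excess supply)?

Surplus = 58

Equilibrium price would be P* = 110.4, so the floor at 122 binds.
At P = 122: Qd = 289, Qs = 347.
Surplus = 347 − 289 = 58.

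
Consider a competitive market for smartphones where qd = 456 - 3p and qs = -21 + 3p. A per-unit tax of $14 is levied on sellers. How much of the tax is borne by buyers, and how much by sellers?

Pre-tax equilibrium: p* = 79.5, q* = 217.5.
Tax on sellers shifts supply to qs = -21 + 3(p − 14) = -63 + 3p.
456 - 3p = -63 + 3p gives buyer price pb = 86.5; sellers receive ps = 86.5 − 14 = 72.5.
New quantity: q = 456 − 3(86.5) = 196.5.
Buyer burden = 86.5 − 79.5 = 7; seller burden = 79.5 − 72.5 = 7.

Buyers bear $7, sellers bear $7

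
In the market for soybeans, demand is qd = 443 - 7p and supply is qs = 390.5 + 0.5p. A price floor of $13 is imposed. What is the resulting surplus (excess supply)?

Surplus = 45

Equilibrium price would be p* = 7, so the floor at 13 binds.
At p = 13: qd = 352, qs = 397.
Surplus = 397 − 352 = 45.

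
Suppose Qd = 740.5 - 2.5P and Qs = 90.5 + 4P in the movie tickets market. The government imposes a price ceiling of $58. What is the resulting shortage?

Shortage = 273

Equilibrium price would be P* = 100, so the ceiling at 58 binds.
At P = 58: Qd = 740.5 − 2.5(58) = 595.5, Qs = 90.5 + 4(58) = 322.5.
Shortage = 595.5 − 322.5 = 273.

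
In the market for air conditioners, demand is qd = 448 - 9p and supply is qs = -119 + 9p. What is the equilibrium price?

p* = 31.5

Set qd = qs: 448 - 9p = -119 + 9p.
567 = 18p, so p* = 31.5.
q* = 448 − 9(31.5) = 164.5.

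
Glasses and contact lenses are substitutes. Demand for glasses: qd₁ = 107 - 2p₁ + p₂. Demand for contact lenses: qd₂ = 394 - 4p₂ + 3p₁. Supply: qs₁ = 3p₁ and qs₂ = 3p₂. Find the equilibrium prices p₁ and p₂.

Market 1: 107 - 2p₁ + p₂ = 3p₁ → 5p₁ - p₂ = 107.
Market 2: 7p₂ - 3p₁ = 394.
Eliminating p₂: 7×(1) + 1×(2) gives 32p₁ = 1143, so p₁ = 35.71875.
Back-substitute into (2): p₂ = (394 + 3×35.71875) / 7 = 71.59375.

p₁ = 35.71875, p₂ = 71.59375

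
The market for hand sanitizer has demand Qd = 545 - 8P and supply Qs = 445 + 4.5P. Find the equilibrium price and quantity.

Set Qd = Qs: 545 - 8P = 445 + 4.5P.
100 = 12.5P, so P* = 8.
Q* = 545 − 8(8) = 481.

P* = 8, Q* = 481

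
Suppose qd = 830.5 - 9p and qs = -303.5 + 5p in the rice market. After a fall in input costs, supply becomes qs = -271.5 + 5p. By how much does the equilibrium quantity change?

Δq = 144/7

Original equilibrium: p* = 81, q* = 101.5.
New equilibrium: 830.5 - 9p = -271.5 + 5p, so 1102 = 14p and p' = 551/7; q' = 830.5 − 9(551/7) = 1709/14.
Change in quantity: 1709/14 − 101.5 = 144/7.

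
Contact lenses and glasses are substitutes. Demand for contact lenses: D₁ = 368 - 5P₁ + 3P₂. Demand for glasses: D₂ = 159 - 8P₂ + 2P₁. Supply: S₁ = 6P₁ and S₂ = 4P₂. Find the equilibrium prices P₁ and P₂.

Market 1: 368 - 5P₁ + 3P₂ = 6P₁ → 11P₁ - 3P₂ = 368.
Market 2: 12P₂ - 2P₁ = 159.
Eliminating P₂: 12×(1) + 3×(2) gives 126P₁ = 4893, so P₁ = 233/6.
Back-substitute into (2): P₂ = (159 + 2×233/6) / 12 = 355/18.

P₁ = 233/6, P₂ = 355/18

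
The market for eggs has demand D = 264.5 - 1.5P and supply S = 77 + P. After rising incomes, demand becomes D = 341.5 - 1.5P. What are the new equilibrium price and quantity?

Original equilibrium: P* = 75, Q* = 152.
New equilibrium: 341.5 - 1.5P = 77 + P, so 264.5 = 2.5P and P' = 105.8; Q' = 341.5 − 1.5(105.8) = 182.8.

P' = 105.8, Q' = 182.8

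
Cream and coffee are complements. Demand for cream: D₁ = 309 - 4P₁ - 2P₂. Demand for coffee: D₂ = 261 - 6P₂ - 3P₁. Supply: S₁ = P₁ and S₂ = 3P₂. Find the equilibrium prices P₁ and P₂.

Market 1: 309 - 4P₁ - 2P₂ = P₁ → 5P₁ + 2P₂ = 309.
Market 2: 9P₂ + 3P₁ = 261.
Eliminating P₂: 9×(1) − 2×(2) gives 39P₁ = 2259, so P₁ = 753/13.
Back-substitute into (2): P₂ = (261 − 3×753/13) / 9 = 126/13.

P₁ = 753/13, P₂ = 126/13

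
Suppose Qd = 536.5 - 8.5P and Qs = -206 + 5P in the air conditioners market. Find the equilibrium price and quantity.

P* = 55, Q* = 69

Set Qd = Qs: 536.5 - 8.5P = -206 + 5P.
742.5 = 13.5P, so P* = 55.
Q* = 536.5 − 8.5(55) = 69.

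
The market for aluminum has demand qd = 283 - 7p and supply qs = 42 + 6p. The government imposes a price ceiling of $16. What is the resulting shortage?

Equilibrium price would be p* = 241/13, so the ceiling at 16 binds.
At p = 16: qd = 283 − 7(16) = 171, qs = 42 + 6(16) = 138.
Shortage = 171 − 138 = 33.

Shortage = 33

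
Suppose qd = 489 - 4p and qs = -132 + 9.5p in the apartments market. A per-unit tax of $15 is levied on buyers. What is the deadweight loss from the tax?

Deadweight loss = 950/3

Pre-tax equilibrium: p* = 46, q* = 305.
Tax on buyers shifts demand to qd = 489 − 4(p + 15) = 429 - 4p.
429 - 4p = -132 + 9.5p gives seller price ps = 374/9; buyers pay pb = 374/9 + 15 = 509/9.
New quantity: q = 489 − 4(509/9) = 2365/9.
DWL = ½ × 15 × (305 − 2365/9) = 950/3.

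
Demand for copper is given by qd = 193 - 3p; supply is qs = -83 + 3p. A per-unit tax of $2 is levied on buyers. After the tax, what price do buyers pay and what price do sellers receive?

Buyers pay $47, sellers receive $45

Pre-tax equilibrium: p* = 46, q* = 55.
Tax on buyers shifts demand to qd = 193 − 3(p + 2) = 187 - 3p.
187 - 3p = -83 + 3p gives seller price ps = 45; buyers pay pb = 45 + 2 = 47.
New quantity: q = 193 − 3(47) = 52.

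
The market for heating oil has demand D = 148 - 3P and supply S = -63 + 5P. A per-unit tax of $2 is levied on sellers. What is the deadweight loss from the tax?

Pre-tax equilibrium: P* = 26.375, Q* = 68.875.
Tax on sellers shifts supply to S = -63 + 5(P − 2) = -73 + 5P.
148 - 3P = -73 + 5P gives buyer price Pb = 27.625; sellers receive Ps = 27.625 − 2 = 25.625.
New quantity: Q = 148 − 3(27.625) = 65.125.
DWL = ½ × 2 × (68.875 − 65.125) = 3.75.

Deadweight loss = 3.75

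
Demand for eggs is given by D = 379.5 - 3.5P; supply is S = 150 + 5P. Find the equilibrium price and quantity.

P* = 27, Q* = 285

Set D = S: 379.5 - 3.5P = 150 + 5P.
229.5 = 8.5P, so P* = 27.
Q* = 379.5 − 3.5(27) = 285.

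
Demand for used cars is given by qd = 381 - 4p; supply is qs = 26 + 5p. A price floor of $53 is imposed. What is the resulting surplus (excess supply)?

Surplus = 122

Equilibrium price would be p* = 355/9, so the floor at 53 binds.
At p = 53: qd = 169, qs = 291.
Surplus = 291 − 169 = 122.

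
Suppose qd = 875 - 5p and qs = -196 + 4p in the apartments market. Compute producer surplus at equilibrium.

Producer surplus = 9800

Equilibrium: 875 - 5p = -196 + 4p gives p* = 119, q* = 280.
Supply starts at p = 49 (where qs = 0).
PS = ½(119 − 49)(280) = 9800.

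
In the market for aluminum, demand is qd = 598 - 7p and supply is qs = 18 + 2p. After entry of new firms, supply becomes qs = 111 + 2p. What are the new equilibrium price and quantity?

Original equilibrium: p* = 580/9, q* = 1322/9.
New equilibrium: 598 - 7p = 111 + 2p, so 487 = 9p and p' = 487/9; q' = 598 − 7(487/9) = 1973/9.

p' = 487/9, q' = 1973/9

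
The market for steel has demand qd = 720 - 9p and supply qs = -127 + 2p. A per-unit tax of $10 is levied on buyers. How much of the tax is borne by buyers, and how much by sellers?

Pre-tax equilibrium: p* = 77, q* = 27.
Tax on buyers shifts demand to qd = 720 − 9(p + 10) = 630 - 9p.
630 - 9p = -127 + 2p gives seller price ps = 757/11; buyers pay pb = 757/11 + 10 = 867/11.
New quantity: q = 720 − 9(867/11) = 117/11.
Buyer burden = 867/11 − 77 = 20/11; seller burden = 77 − 757/11 = 90/11.

Buyers bear 20/11, sellers bear 90/11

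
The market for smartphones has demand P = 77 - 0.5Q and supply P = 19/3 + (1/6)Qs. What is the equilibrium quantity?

Q* = 106

Set the two price expressions equal: 77 - 0.5Q = 19/3 + (1/6)Q.
212/3 = (2/3)Q, so Q* = 106.
P* = 77 − (0.5)(106) = 24.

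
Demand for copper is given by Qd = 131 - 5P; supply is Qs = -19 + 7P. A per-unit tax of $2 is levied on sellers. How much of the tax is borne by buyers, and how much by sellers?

Pre-tax equilibrium: P* = 12.5, Q* = 68.5.
Tax on sellers shifts supply to Qs = -19 + 7(P − 2) = -33 + 7P.
131 - 5P = -33 + 7P gives buyer price Pb = 41/3; sellers receive Ps = 41/3 − 2 = 35/3.
New quantity: Q = 131 − 5(41/3) = 188/3.
Buyer burden = 41/3 − 12.5 = 7/6; seller burden = 12.5 − 35/3 = 5/6.

Buyers bear 7/6, sellers bear 5/6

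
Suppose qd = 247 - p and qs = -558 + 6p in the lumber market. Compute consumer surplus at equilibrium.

Consumer surplus = 8712

Equilibrium: 247 - p = -558 + 6p gives p* = 115, q* = 132.
Demand choke price (qd = 0): p = 247.
CS = ½(247 − 115)(132) = 8712.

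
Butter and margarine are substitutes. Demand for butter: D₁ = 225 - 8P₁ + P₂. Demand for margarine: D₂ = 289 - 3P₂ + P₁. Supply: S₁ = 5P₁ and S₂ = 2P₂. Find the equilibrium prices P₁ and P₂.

P₁ = 22.09375, P₂ = 62.21875

Market 1: 225 - 8P₁ + P₂ = 5P₁ → 13P₁ - P₂ = 225.
Market 2: 5P₂ - P₁ = 289.
Eliminating P₂: 5×(1) + 1×(2) gives 64P₁ = 1414, so P₁ = 22.09375.
Back-substitute into (2): P₂ = (289 + 1×22.09375) / 5 = 62.21875.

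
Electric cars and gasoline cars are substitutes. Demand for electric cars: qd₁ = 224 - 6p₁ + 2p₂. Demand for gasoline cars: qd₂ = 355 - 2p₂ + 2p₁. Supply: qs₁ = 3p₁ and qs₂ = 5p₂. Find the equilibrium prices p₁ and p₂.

Market 1: 224 - 6p₁ + 2p₂ = 3p₁ → 9p₁ - 2p₂ = 224.
Market 2: 7p₂ - 2p₁ = 355.
Eliminating p₂: 7×(1) + 2×(2) gives 59p₁ = 2278, so p₁ = 2278/59.
Back-substitute into (2): p₂ = (355 + 2×2278/59) / 7 = 3643/59.

p₁ = 2278/59, p₂ = 3643/59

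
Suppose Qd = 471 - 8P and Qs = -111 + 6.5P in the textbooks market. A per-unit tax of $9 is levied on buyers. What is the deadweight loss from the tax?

Pre-tax equilibrium: P* = 1164/29, Q* = 4347/29.
Tax on buyers shifts demand to Qd = 471 − 8(P + 9) = 399 - 8P.
399 - 8P = -111 + 6.5P gives seller price Ps = 1020/29; buyers pay Pb = 1020/29 + 9 = 1281/29.
New quantity: Q = 471 − 8(1281/29) = 3411/29.
DWL = ½ × 9 × (4347/29 − 3411/29) = 4212/29.

Deadweight loss = 4212/29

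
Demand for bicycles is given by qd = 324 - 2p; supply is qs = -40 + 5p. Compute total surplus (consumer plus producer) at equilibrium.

Equilibrium: 324 - 2p = -40 + 5p gives p* = 52, q* = 220.
Demand choke price: p = 162; supply starts at p = 8.
CS = ½(162 − 52)(220) = 12100; PS = ½(52 − 8)(220) = 4840.

Total surplus = 16940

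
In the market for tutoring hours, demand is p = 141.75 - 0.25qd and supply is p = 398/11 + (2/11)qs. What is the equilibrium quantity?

Set the two price expressions equal: 141.75 - 0.25q = 398/11 + (2/11)q.
4645/44 = (19/44)q, so q* = 4645/19.
p* = 141.75 − (0.25)(4645/19) = 1532/19.

q* = 4645/19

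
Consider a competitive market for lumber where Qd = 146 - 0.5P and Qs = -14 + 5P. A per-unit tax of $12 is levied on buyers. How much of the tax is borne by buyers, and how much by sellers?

Buyers bear 120/11, sellers bear 12/11

Pre-tax equilibrium: P* = 320/11, Q* = 1446/11.
Tax on buyers shifts demand to Qd = 146 − 0.5(P + 12) = 140 - 0.5P.
140 - 0.5P = -14 + 5P gives seller price Ps = 28; buyers pay Pb = 28 + 12 = 40.
New quantity: Q = 146 − 0.5(40) = 126.
Buyer burden = 40 − 320/11 = 120/11; seller burden = 320/11 − 28 = 12/11.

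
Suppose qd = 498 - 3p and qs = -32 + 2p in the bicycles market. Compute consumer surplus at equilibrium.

Equilibrium: 498 - 3p = -32 + 2p gives p* = 106, q* = 180.
Demand choke price (qd = 0): p = 166.
CS = ½(166 − 106)(180) = 5400.

Consumer surplus = 5400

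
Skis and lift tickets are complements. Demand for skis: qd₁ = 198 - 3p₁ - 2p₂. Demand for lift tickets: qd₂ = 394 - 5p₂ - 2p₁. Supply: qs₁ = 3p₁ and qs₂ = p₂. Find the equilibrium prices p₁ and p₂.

p₁ = 12.5, p₂ = 61.5

Market 1: 198 - 3p₁ - 2p₂ = 3p₁ → 6p₁ + 2p₂ = 198.
Market 2: 6p₂ + 2p₁ = 394.
Eliminating p₂: 6×(1) − 2×(2) gives 32p₁ = 400, so p₁ = 12.5.
Back-substitute into (2): p₂ = (394 − 2×12.5) / 6 = 61.5.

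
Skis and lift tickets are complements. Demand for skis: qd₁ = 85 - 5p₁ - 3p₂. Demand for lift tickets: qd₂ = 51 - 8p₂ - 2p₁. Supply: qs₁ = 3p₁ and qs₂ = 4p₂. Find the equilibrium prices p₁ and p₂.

p₁ = 289/30, p₂ = 119/45

Market 1: 85 - 5p₁ - 3p₂ = 3p₁ → 8p₁ + 3p₂ = 85.
Market 2: 12p₂ + 2p₁ = 51.
Eliminating p₂: 12×(1) − 3×(2) gives 90p₁ = 867, so p₁ = 289/30.
Back-substitute into (2): p₂ = (51 − 2×289/30) / 12 = 119/45.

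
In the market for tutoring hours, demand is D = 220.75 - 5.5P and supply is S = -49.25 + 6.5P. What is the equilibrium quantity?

Set D = S: 220.75 - 5.5P = -49.25 + 6.5P.
270 = 12P, so P* = 22.5.
Q* = 220.75 − 5.5(22.5) = 97.

Q* = 97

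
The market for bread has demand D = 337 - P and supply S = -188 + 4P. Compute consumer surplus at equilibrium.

Equilibrium: 337 - P = -188 + 4P gives P* = 105, Q* = 232.
Demand choke price (D = 0): P = 337.
CS = ½(337 − 105)(232) = 26912.

Consumer surplus = 26912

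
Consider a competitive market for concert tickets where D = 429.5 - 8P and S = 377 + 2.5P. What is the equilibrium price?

Set D = S: 429.5 - 8P = 377 + 2.5P.
52.5 = 10.5P, so P* = 5.
Q* = 429.5 − 8(5) = 389.5.

P* = 5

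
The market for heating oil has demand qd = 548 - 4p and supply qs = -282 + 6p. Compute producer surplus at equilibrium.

Producer surplus = 3888

Equilibrium: 548 - 4p = -282 + 6p gives p* = 83, q* = 216.
Supply starts at p = 47 (where qs = 0).
PS = ½(83 − 47)(216) = 3888.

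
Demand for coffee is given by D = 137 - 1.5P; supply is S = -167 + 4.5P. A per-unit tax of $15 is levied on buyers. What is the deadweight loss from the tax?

Pre-tax equilibrium: P* = 152/3, Q* = 61.
Tax on buyers shifts demand to D = 137 − 1.5(P + 15) = 114.5 - 1.5P.
114.5 - 1.5P = -167 + 4.5P gives seller price Ps = 563/12; buyers pay Pb = 563/12 + 15 = 743/12.
New quantity: Q = 137 − 1.5(743/12) = 44.125.
DWL = ½ × 15 × (61 − 44.125) = 126.5625.

Deadweight loss = 126.5625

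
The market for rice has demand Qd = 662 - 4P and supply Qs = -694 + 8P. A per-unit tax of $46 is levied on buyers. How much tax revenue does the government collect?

Pre-tax equilibrium: P* = 113, Q* = 210.
Tax on buyers shifts demand to Qd = 662 − 4(P + 46) = 478 - 4P.
478 - 4P = -694 + 8P gives seller price Ps = 293/3; buyers pay Pb = 293/3 + 46 = 431/3.
New quantity: Q = 662 − 4(431/3) = 262/3.
Revenue = 46 × 262/3 = 12052/3.

Tax revenue = 12052/3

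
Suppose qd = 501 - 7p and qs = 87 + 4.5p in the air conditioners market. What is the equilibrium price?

p* = 36

Set qd = qs: 501 - 7p = 87 + 4.5p.
414 = 11.5p, so p* = 36.
q* = 501 − 7(36) = 249.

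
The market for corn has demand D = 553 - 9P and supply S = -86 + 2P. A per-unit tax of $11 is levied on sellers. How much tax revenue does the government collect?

Pre-tax equilibrium: P* = 639/11, Q* = 332/11.
Tax on sellers shifts supply to S = -86 + 2(P − 11) = -108 + 2P.
553 - 9P = -108 + 2P gives buyer price Pb = 661/11; sellers receive Ps = 661/11 − 11 = 540/11.
New quantity: Q = 553 − 9(661/11) = 134/11.
Revenue = 11 × 134/11 = 134.

Tax revenue = 134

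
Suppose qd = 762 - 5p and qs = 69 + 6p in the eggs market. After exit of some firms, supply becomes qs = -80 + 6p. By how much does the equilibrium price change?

Δp = 149/11

Original equilibrium: p* = 63, q* = 447.
New equilibrium: 762 - 5p = -80 + 6p, so 842 = 11p and p' = 842/11; q' = 762 − 5(842/11) = 4172/11.
Change in price: 842/11 − 63 = 149/11.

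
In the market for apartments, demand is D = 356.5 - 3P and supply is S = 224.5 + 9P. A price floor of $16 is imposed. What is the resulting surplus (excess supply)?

Surplus = 60

Equilibrium price would be P* = 11, so the floor at 16 binds.
At P = 16: D = 308.5, S = 368.5.
Surplus = 368.5 − 308.5 = 60.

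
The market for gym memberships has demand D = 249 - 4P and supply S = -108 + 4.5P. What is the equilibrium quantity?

Q* = 81

Set D = S: 249 - 4P = -108 + 4.5P.
357 = 8.5P, so P* = 42.
Q* = 249 − 4(42) = 81.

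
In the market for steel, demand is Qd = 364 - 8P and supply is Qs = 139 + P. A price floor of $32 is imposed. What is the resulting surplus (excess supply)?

Equilibrium price would be P* = 25, so the floor at 32 binds.
At P = 32: Qd = 108, Qs = 171.
Surplus = 171 − 108 = 63.

Surplus = 63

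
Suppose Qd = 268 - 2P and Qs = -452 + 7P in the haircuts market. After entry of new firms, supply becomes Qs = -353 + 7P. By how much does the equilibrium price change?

Original equilibrium: P* = 80, Q* = 108.
New equilibrium: 268 - 2P = -353 + 7P, so 621 = 9P and P' = 69; Q' = 268 − 2(69) = 130.
Change in price: 69 − 80 = -11.

ΔP = -11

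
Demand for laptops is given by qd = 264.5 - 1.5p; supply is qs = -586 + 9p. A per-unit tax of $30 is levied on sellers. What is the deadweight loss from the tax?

Pre-tax equilibrium: p* = 81, q* = 143.
Tax on sellers shifts supply to qs = -586 + 9(p − 30) = -856 + 9p.
264.5 - 1.5p = -856 + 9p gives buyer price pb = 747/7; sellers receive ps = 747/7 − 30 = 537/7.
New quantity: q = 264.5 − 1.5(747/7) = 731/7.
DWL = ½ × 30 × (143 − 731/7) = 4050/7.

Deadweight loss = 4050/7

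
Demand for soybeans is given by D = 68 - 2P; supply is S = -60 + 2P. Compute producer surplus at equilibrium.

Producer surplus = 4

Equilibrium: 68 - 2P = -60 + 2P gives P* = 32, Q* = 4.
Supply starts at P = 30 (where S = 0).
PS = ½(32 − 30)(4) = 4.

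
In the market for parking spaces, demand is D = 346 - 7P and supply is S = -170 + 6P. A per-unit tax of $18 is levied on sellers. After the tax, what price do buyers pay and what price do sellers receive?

Pre-tax equilibrium: P* = 516/13, Q* = 886/13.
Tax on sellers shifts supply to S = -170 + 6(P − 18) = -278 + 6P.
346 - 7P = -278 + 6P gives buyer price Pb = 48; sellers receive Ps = 48 − 18 = 30.
New quantity: Q = 346 − 7(48) = 10.

Buyers pay $48, sellers receive $30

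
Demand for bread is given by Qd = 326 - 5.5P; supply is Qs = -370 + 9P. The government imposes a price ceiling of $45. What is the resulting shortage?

Equilibrium price would be P* = 48, so the ceiling at 45 binds.
At P = 45: Qd = 326 − 5.5(45) = 78.5, Qs = -370 + 9(45) = 35.
Shortage = 78.5 − 35 = 43.5.

Shortage = 43.5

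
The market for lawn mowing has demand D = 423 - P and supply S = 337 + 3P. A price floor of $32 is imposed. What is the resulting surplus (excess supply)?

Equilibrium price would be P* = 21.5, so the floor at 32 binds.
At P = 32: D = 391, S = 433.
Surplus = 433 − 391 = 42.

Surplus = 42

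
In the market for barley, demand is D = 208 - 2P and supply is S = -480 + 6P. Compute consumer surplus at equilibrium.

Equilibrium: 208 - 2P = -480 + 6P gives P* = 86, Q* = 36.
Demand choke price (D = 0): P = 104.
CS = ½(104 − 86)(36) = 324.

Consumer surplus = 324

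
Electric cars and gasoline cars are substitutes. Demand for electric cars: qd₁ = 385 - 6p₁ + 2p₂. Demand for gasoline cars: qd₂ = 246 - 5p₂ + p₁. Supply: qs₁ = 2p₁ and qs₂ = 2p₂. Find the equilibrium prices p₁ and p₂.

Market 1: 385 - 6p₁ + 2p₂ = 2p₁ → 8p₁ - 2p₂ = 385.
Market 2: 7p₂ - p₁ = 246.
Eliminating p₂: 7×(1) + 2×(2) gives 54p₁ = 3187, so p₁ = 3187/54.
Back-substitute into (2): p₂ = (246 + 1×3187/54) / 7 = 2353/54.

p₁ = 3187/54, p₂ = 2353/54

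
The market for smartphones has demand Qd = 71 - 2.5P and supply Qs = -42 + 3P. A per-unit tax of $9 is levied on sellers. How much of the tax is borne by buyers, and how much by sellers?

Pre-tax equilibrium: P* = 226/11, Q* = 216/11.
Tax on sellers shifts supply to Qs = -42 + 3(P − 9) = -69 + 3P.
71 - 2.5P = -69 + 3P gives buyer price Pb = 280/11; sellers receive Ps = 280/11 − 9 = 181/11.
New quantity: Q = 71 − 2.5(280/11) = 81/11.
Buyer burden = 280/11 − 226/11 = 54/11; seller burden = 226/11 − 181/11 = 45/11.

Buyers bear 54/11, sellers bear 45/11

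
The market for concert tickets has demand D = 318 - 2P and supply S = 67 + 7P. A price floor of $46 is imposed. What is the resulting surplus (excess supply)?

Surplus = 163

Equilibrium price would be P* = 251/9, so the floor at 46 binds.
At P = 46: D = 226, S = 389.
Surplus = 389 − 226 = 163.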